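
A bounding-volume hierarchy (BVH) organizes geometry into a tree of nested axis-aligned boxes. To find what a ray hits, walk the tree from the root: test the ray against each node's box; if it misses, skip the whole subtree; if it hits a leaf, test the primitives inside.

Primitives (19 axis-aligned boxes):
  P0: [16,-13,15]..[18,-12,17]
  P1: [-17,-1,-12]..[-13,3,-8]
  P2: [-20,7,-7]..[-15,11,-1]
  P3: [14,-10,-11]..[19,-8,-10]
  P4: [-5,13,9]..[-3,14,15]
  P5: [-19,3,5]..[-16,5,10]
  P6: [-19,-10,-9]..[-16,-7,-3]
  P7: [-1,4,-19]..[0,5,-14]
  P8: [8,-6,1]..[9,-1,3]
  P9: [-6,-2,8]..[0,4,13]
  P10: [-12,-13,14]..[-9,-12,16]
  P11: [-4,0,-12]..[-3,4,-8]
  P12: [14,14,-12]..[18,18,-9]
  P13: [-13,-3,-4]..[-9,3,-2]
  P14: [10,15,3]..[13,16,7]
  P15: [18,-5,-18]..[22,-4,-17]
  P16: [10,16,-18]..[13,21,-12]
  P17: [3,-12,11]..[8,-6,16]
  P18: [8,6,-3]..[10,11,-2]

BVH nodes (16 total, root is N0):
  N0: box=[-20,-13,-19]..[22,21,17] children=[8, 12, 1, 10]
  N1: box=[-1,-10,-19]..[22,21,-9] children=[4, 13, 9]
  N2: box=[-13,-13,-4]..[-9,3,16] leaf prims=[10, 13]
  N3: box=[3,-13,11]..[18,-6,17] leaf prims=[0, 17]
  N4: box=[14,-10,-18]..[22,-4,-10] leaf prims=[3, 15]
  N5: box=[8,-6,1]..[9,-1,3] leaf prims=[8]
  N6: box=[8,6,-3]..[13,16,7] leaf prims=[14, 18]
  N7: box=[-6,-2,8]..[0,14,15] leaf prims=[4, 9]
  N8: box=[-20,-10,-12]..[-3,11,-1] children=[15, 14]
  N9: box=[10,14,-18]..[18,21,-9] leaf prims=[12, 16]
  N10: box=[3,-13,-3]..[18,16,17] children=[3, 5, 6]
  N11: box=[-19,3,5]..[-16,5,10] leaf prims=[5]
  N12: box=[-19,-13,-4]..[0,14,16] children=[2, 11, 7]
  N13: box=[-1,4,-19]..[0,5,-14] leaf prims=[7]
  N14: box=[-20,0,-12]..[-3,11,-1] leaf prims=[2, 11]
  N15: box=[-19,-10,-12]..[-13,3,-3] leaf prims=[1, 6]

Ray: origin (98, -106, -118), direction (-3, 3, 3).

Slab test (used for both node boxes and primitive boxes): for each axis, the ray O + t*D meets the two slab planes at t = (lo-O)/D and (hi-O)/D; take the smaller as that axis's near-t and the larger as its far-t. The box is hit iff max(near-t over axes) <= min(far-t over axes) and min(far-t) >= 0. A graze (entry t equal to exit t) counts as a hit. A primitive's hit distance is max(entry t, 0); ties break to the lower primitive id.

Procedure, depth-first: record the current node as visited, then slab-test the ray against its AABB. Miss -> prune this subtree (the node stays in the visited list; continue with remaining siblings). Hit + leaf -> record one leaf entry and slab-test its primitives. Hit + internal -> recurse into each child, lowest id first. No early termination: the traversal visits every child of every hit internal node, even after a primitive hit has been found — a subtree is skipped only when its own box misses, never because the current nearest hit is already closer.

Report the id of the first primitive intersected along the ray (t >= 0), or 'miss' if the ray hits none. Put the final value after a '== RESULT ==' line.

Traverse from the root:
N0 x:[76/3,118/3] y:[31,127/3] z:[33,45] -> hit [33,118/3], descend [1, 8, 10, 12]
  N1 x:[76/3,33] y:[32,127/3] z:[33,109/3] -> hit [33,33], descend [4, 9, 13]
    N4 x:[76/3,28] y:[32,34] z:[100/3,36] -> miss, prune
    N9 x:[80/3,88/3] y:[40,127/3] z:[100/3,109/3] -> miss, prune
    N13 x:[98/3,33] y:[110/3,37] z:[33,104/3] -> miss, prune
  N8 x:[101/3,118/3] y:[32,39] z:[106/3,39] -> hit [106/3,39], descend [14, 15]
    N14 x:[101/3,118/3] y:[106/3,39] z:[106/3,39] -> hit [106/3,39] leaf, test {P2@t=113/3, P11(miss)}
    N15 x:[37,39] y:[32,109/3] z:[106/3,115/3] -> miss, prune
  N10 x:[80/3,95/3] y:[31,122/3] z:[115/3,45] -> miss, prune
  N12 x:[98/3,39] y:[31,40] z:[38,134/3] -> hit [38,39], descend [2, 7, 11]
    N2 x:[107/3,37] y:[31,109/3] z:[38,134/3] -> miss, prune
    N7 x:[98/3,104/3] y:[104/3,40] z:[42,133/3] -> miss, prune
    N11 x:[38,39] y:[109/3,37] z:[41,128/3] -> miss, prune

order=[0, 1, 4, 9, 13, 8, 14, 15, 10, 12, 2, 7, 11]  |boxes|=13  |leaves|=1  hit=P2

== RESULT ==
2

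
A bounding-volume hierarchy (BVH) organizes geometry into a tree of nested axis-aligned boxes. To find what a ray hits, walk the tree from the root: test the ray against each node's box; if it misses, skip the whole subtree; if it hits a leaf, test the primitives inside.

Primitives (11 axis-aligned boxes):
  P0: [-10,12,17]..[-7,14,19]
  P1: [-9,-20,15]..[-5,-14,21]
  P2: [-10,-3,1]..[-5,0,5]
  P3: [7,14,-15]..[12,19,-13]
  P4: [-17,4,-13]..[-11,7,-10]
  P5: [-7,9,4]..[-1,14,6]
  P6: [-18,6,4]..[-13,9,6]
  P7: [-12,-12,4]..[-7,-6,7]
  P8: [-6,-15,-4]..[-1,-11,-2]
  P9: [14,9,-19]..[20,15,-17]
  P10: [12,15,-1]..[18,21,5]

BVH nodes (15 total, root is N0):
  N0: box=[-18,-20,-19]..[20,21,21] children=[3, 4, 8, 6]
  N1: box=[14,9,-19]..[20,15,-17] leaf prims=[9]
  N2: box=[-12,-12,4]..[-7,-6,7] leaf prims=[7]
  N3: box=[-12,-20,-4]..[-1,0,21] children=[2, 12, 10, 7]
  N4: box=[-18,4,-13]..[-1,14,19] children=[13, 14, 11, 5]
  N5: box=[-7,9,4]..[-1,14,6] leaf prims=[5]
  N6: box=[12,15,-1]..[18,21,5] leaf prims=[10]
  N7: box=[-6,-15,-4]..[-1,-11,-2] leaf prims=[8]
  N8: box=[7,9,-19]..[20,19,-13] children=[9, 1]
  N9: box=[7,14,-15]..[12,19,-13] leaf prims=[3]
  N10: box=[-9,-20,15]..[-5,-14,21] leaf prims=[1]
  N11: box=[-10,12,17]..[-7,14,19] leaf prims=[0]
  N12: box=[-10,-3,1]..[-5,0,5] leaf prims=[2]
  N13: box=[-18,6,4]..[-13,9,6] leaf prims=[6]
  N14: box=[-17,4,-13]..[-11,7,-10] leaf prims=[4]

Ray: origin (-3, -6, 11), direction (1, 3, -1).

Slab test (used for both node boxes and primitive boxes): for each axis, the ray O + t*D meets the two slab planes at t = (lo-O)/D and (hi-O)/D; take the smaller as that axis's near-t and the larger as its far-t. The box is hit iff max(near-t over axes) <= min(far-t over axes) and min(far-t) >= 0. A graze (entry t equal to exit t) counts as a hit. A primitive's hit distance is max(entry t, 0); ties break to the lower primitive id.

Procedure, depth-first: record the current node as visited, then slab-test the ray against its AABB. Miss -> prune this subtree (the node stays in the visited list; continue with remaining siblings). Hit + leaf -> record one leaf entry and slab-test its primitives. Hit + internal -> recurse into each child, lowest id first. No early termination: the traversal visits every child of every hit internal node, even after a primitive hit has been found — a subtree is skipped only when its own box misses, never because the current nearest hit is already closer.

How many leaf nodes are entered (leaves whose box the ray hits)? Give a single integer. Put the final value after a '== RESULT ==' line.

Trace the traversal:
N0 x:[-15,23] y:[-14/3,9] z:[-10,30] -> hit [-14/3,9], descend [3, 4, 6, 8]
  N3 x:[-9,2] y:[-14/3,2] z:[-10,15] -> hit [-14/3,2], descend [2, 7, 10, 12]
    N2 x:[-9,-4] y:[-2,0] z:[4,7] -> miss, prune
    N7 x:[-3,2] y:[-3,-5/3] z:[13,15] -> miss, prune
    N10 x:[-6,-2] y:[-14/3,-8/3] z:[-10,-4] -> miss, prune
    N12 x:[-7,-2] y:[1,2] z:[6,10] -> miss, prune
  N4 x:[-15,2] y:[10/3,20/3] z:[-8,24] -> miss, prune
  N6 x:[15,21] y:[7,9] z:[6,12] -> miss, prune
  N8 x:[10,23] y:[5,25/3] z:[24,30] -> miss, prune

9 AABB tests over nodes [0, 3, 2, 7, 10, 12, 4, 6, 8]; 0 leaves entered; closest miss.

== RESULT ==
0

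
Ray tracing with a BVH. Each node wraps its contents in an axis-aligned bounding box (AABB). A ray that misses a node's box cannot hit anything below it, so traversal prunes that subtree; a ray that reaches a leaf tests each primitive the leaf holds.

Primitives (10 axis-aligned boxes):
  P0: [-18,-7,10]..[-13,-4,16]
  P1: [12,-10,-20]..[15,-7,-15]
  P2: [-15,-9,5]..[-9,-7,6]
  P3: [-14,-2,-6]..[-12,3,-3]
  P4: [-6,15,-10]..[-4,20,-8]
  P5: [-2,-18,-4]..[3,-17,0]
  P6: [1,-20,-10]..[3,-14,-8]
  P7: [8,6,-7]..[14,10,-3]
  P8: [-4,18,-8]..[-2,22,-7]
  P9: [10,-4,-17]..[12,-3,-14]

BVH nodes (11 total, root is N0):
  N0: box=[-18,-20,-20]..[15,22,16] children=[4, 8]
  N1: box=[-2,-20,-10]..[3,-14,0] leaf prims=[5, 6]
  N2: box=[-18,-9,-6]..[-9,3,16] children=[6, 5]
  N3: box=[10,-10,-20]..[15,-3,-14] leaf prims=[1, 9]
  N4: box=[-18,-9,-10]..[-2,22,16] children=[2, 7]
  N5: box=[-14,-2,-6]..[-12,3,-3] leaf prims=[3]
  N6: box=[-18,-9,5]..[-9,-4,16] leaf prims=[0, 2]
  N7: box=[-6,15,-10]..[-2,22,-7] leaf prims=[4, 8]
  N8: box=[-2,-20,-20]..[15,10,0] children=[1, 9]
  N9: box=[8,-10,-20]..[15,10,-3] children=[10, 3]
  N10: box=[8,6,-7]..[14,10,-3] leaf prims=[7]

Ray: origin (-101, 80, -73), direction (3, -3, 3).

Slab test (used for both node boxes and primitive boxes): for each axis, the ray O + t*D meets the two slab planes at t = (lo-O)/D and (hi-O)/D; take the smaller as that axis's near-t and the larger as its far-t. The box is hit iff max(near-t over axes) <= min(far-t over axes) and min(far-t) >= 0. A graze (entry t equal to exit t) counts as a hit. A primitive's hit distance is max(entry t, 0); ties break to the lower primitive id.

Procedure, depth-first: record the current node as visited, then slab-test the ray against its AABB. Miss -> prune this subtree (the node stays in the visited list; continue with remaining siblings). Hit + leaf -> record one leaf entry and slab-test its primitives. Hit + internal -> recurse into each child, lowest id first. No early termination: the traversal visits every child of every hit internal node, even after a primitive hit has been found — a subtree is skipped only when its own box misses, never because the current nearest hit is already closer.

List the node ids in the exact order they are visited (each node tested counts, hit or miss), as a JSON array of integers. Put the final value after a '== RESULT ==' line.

Walk:
N0 x:[83/3,116/3] y:[58/3,100/3] z:[53/3,89/3] -> hit [83/3,89/3], descend [4, 8]
  N4 x:[83/3,33] y:[58/3,89/3] z:[21,89/3] -> hit [83/3,89/3], descend [2, 7]
    N2 x:[83/3,92/3] y:[77/3,89/3] z:[67/3,89/3] -> hit [83/3,89/3], descend [5, 6]
      N5 x:[29,89/3] y:[77/3,82/3] z:[67/3,70/3] -> miss, prune
      N6 x:[83/3,92/3] y:[28,89/3] z:[26,89/3] -> hit [28,89/3] leaf, test {P0@t=28, P2(miss)}
    N7 x:[95/3,33] y:[58/3,65/3] z:[21,22] -> miss, prune
  N8 x:[33,116/3] y:[70/3,100/3] z:[53/3,73/3] -> miss, prune

Visited [0, 4, 2, 5, 6, 7, 8]. Tests: 7 box, 1 leaf. Nearest: P0.

== RESULT ==
[0, 4, 2, 5, 6, 7, 8]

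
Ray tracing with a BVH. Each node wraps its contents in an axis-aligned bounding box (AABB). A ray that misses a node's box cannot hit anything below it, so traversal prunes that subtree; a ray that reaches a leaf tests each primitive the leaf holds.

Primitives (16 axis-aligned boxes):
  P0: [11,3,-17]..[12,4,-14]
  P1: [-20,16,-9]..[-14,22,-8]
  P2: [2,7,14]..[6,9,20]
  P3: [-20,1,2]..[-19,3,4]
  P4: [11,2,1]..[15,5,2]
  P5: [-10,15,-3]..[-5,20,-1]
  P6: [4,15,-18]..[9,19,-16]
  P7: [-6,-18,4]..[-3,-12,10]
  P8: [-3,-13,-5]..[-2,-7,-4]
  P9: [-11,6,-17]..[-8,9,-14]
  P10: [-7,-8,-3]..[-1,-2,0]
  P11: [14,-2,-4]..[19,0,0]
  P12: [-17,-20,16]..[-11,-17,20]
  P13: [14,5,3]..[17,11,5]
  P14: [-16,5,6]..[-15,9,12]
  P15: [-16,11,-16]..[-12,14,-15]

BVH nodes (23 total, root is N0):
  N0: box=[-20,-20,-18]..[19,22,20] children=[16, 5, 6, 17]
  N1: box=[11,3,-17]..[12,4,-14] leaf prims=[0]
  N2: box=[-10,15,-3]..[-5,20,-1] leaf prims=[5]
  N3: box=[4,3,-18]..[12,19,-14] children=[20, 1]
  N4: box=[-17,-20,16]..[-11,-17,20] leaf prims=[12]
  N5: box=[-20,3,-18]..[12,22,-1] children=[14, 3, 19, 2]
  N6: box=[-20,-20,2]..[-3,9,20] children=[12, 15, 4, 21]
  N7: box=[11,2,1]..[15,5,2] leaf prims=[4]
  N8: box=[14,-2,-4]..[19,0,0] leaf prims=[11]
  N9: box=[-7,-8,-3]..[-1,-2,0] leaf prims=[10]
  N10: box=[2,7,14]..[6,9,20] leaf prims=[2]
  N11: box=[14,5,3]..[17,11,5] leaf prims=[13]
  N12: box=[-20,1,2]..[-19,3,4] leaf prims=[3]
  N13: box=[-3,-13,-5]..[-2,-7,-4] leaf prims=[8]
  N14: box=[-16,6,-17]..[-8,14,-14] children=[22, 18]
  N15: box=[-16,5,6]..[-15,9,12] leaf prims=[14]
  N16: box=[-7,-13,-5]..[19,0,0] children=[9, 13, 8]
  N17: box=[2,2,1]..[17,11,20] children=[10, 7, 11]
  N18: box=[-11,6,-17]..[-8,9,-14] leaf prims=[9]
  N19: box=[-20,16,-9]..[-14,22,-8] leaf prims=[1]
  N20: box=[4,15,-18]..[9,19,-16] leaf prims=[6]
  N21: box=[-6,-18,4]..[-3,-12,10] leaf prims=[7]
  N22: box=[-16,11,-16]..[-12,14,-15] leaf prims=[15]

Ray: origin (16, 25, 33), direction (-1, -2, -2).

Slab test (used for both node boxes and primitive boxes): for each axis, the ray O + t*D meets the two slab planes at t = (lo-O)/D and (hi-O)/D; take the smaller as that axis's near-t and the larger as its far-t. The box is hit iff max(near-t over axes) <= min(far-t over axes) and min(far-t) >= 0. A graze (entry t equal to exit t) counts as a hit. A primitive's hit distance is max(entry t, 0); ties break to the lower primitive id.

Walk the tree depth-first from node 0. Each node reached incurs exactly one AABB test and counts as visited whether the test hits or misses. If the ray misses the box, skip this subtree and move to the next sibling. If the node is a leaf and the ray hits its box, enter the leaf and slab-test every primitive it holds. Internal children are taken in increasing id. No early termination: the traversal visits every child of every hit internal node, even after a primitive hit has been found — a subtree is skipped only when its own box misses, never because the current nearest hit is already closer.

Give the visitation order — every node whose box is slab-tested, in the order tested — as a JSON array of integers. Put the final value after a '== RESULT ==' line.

Trace the traversal:
N0 x:[-3,36] y:[3/2,45/2] z:[13/2,51/2] -> hit [13/2,45/2], descend [5, 6, 16, 17]
  N5 x:[4,36] y:[3/2,11] z:[17,51/2] -> miss, prune
  N6 x:[19,36] y:[8,45/2] z:[13/2,31/2] -> miss, prune
  N16 x:[-3,23] y:[25/2,19] z:[33/2,19] -> hit [33/2,19], descend [8, 9, 13]
    N8 x:[-3,2] y:[25/2,27/2] z:[33/2,37/2] -> miss, prune
    N9 x:[17,23] y:[27/2,33/2] z:[33/2,18] -> miss, prune
    N13 x:[18,19] y:[16,19] z:[37/2,19] -> hit [37/2,19] leaf, test {P8@t=37/2}
  N17 x:[-1,14] y:[7,23/2] z:[13/2,16] -> hit [7,23/2], descend [7, 10, 11]
    N7 x:[1,5] y:[10,23/2] z:[31/2,16] -> miss, prune
    N10 x:[10,14] y:[8,9] z:[13/2,19/2] -> miss, prune
    N11 x:[-1,2] y:[7,10] z:[14,15] -> miss, prune

11 AABB tests over nodes [0, 5, 6, 16, 8, 9, 13, 17, 7, 10, 11]; 1 leaf entered; closest P8.

== RESULT ==
[0, 5, 6, 16, 8, 9, 13, 17, 7, 10, 11]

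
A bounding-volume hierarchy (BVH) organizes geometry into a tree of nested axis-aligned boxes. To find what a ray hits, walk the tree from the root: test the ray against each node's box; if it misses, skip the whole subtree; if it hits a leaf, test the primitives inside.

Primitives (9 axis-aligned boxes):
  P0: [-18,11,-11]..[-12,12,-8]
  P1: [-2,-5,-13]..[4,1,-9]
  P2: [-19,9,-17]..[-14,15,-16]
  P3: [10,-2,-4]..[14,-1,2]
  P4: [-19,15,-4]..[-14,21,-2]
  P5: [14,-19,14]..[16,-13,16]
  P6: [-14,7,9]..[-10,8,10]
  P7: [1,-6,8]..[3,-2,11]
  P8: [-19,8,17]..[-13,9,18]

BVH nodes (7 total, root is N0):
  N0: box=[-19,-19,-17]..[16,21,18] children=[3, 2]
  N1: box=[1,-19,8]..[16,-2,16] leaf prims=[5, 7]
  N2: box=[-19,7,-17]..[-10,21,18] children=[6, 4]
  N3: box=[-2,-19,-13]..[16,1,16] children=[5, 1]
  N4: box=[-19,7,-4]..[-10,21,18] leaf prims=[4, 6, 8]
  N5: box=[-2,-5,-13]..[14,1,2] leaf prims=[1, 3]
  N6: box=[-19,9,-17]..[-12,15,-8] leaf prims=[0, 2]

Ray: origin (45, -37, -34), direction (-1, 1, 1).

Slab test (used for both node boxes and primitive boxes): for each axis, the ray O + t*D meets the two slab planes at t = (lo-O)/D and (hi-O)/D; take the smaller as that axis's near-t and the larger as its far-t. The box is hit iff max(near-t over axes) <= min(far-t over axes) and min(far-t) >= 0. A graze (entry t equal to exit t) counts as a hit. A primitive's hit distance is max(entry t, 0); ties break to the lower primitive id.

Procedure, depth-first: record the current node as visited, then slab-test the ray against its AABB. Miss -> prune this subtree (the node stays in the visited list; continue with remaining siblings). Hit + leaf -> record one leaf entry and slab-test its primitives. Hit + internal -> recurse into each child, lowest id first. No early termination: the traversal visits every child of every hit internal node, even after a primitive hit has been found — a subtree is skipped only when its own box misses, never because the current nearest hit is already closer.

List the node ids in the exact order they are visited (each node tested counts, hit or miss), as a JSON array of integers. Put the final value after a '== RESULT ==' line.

Traverse from the root:
N0 x:[29,64] y:[18,58] z:[17,52] -> hit [29,52], descend [2, 3]
  N2 x:[55,64] y:[44,58] z:[17,52] -> miss, prune
  N3 x:[29,47] y:[18,38] z:[21,50] -> hit [29,38], descend [1, 5]
    N1 x:[29,44] y:[18,35] z:[42,50] -> miss, prune
    N5 x:[31,47] y:[32,38] z:[21,36] -> hit [32,36] leaf, test {P1(miss), P3@t=35}

Summary -> nodes [0, 2, 3, 1, 5]; box-tests=5; leaf-entries=1; first=P3

== RESULT ==
[0, 2, 3, 1, 5]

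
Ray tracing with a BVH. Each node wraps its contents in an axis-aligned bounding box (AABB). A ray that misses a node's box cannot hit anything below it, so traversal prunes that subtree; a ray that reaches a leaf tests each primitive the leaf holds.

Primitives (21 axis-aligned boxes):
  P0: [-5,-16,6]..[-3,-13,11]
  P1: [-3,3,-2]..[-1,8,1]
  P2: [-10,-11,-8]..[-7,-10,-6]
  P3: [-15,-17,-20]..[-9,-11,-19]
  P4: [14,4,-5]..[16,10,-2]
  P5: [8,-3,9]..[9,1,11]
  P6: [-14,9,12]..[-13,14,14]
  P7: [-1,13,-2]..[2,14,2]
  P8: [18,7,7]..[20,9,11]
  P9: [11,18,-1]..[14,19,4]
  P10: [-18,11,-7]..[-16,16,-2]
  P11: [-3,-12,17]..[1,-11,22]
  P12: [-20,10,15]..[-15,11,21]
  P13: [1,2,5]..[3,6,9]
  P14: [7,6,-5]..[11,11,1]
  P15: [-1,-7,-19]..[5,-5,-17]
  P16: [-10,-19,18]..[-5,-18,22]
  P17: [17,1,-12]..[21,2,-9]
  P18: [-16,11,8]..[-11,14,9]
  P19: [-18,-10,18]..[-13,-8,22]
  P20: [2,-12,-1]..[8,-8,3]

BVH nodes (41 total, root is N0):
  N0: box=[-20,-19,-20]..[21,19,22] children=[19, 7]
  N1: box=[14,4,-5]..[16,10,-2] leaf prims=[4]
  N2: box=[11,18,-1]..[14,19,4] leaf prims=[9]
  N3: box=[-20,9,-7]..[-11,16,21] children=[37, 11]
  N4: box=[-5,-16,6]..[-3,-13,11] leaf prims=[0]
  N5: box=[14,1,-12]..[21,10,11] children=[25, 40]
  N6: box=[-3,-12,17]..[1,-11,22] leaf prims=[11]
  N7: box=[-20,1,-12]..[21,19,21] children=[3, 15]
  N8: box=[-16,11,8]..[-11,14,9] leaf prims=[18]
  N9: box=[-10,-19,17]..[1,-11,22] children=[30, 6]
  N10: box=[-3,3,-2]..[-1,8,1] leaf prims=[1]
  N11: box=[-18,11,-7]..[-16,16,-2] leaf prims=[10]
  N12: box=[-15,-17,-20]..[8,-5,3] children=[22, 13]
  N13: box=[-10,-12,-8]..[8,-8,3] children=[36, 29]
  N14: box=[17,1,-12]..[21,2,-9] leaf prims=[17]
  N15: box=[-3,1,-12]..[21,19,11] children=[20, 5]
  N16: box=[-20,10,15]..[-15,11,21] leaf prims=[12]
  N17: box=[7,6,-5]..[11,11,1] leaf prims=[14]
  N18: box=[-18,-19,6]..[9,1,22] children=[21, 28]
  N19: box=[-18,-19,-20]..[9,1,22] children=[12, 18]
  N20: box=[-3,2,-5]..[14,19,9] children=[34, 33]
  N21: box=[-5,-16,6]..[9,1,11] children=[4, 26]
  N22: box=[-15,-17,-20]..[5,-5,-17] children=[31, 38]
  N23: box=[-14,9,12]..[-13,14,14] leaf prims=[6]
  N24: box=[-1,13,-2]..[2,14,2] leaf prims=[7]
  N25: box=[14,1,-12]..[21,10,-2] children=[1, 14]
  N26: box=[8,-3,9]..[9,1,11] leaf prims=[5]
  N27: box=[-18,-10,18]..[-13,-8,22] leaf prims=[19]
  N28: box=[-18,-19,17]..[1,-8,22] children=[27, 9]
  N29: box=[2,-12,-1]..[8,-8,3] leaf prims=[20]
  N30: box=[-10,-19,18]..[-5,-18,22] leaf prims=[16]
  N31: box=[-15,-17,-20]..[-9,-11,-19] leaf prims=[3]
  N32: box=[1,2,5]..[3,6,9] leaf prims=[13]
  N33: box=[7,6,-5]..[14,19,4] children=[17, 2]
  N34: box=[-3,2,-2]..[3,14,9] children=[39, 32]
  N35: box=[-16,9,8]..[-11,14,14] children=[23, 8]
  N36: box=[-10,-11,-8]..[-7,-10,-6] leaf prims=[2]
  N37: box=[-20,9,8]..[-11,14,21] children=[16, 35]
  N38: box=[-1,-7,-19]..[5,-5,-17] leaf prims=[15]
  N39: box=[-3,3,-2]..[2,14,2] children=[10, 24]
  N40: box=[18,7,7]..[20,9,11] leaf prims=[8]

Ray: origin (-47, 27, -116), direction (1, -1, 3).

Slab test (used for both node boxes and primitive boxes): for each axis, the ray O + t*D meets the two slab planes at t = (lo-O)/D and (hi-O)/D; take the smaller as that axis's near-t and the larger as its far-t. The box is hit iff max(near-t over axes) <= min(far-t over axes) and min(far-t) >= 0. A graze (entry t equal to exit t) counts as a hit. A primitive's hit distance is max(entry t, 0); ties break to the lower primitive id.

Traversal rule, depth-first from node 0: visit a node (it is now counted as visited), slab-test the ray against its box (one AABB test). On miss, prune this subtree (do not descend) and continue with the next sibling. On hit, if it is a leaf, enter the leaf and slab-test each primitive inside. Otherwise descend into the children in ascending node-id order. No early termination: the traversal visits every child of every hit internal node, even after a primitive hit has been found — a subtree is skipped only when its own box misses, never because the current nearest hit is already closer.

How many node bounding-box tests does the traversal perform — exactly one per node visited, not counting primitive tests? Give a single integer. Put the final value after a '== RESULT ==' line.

Trace the traversal:
N0 x:[27,68] y:[8,46] z:[32,46] -> hit [32,46], descend [7, 19]
  N7 x:[27,68] y:[8,26] z:[104/3,137/3] -> miss, prune
  N19 x:[29,56] y:[26,46] z:[32,46] -> hit [32,46], descend [12, 18]
    N12 x:[32,55] y:[32,44] z:[32,119/3] -> hit [32,119/3], descend [13, 22]
      N13 x:[37,55] y:[35,39] z:[36,119/3] -> hit [37,39], descend [29, 36]
        N29 x:[49,55] y:[35,39] z:[115/3,119/3] -> miss, prune
        N36 x:[37,40] y:[37,38] z:[36,110/3] -> miss, prune
      N22 x:[32,52] y:[32,44] z:[32,33] -> hit [32,33], descend [31, 38]
        N31 x:[32,38] y:[38,44] z:[32,97/3] -> miss, prune
        N38 x:[46,52] y:[32,34] z:[97/3,33] -> miss, prune
    N18 x:[29,56] y:[26,46] z:[122/3,46] -> hit [122/3,46], descend [21, 28]
      N21 x:[42,56] y:[26,43] z:[122/3,127/3] -> hit [42,127/3], descend [4, 26]
        N4 x:[42,44] y:[40,43] z:[122/3,127/3] -> hit [42,127/3] leaf, test {P0@t=42}
        N26 x:[55,56] y:[26,30] z:[125/3,127/3] -> miss, prune
      N28 x:[29,48] y:[35,46] z:[133/3,46] -> hit [133/3,46], descend [9, 27]
        N9 x:[37,48] y:[38,46] z:[133/3,46] -> hit [133/3,46], descend [6, 30]
          N6 x:[44,48] y:[38,39] z:[133/3,46] -> miss, prune
          N30 x:[37,42] y:[45,46] z:[134/3,46] -> miss, prune
        N27 x:[29,34] y:[35,37] z:[134/3,46] -> miss, prune

19 AABB tests over nodes [0, 7, 19, 12, 13, 29, 36, 22, 31, 38, 18, 21, 4, 26, 28, 9, 6, 30, 27]; 1 leaf entered; closest P0.

== RESULT ==
19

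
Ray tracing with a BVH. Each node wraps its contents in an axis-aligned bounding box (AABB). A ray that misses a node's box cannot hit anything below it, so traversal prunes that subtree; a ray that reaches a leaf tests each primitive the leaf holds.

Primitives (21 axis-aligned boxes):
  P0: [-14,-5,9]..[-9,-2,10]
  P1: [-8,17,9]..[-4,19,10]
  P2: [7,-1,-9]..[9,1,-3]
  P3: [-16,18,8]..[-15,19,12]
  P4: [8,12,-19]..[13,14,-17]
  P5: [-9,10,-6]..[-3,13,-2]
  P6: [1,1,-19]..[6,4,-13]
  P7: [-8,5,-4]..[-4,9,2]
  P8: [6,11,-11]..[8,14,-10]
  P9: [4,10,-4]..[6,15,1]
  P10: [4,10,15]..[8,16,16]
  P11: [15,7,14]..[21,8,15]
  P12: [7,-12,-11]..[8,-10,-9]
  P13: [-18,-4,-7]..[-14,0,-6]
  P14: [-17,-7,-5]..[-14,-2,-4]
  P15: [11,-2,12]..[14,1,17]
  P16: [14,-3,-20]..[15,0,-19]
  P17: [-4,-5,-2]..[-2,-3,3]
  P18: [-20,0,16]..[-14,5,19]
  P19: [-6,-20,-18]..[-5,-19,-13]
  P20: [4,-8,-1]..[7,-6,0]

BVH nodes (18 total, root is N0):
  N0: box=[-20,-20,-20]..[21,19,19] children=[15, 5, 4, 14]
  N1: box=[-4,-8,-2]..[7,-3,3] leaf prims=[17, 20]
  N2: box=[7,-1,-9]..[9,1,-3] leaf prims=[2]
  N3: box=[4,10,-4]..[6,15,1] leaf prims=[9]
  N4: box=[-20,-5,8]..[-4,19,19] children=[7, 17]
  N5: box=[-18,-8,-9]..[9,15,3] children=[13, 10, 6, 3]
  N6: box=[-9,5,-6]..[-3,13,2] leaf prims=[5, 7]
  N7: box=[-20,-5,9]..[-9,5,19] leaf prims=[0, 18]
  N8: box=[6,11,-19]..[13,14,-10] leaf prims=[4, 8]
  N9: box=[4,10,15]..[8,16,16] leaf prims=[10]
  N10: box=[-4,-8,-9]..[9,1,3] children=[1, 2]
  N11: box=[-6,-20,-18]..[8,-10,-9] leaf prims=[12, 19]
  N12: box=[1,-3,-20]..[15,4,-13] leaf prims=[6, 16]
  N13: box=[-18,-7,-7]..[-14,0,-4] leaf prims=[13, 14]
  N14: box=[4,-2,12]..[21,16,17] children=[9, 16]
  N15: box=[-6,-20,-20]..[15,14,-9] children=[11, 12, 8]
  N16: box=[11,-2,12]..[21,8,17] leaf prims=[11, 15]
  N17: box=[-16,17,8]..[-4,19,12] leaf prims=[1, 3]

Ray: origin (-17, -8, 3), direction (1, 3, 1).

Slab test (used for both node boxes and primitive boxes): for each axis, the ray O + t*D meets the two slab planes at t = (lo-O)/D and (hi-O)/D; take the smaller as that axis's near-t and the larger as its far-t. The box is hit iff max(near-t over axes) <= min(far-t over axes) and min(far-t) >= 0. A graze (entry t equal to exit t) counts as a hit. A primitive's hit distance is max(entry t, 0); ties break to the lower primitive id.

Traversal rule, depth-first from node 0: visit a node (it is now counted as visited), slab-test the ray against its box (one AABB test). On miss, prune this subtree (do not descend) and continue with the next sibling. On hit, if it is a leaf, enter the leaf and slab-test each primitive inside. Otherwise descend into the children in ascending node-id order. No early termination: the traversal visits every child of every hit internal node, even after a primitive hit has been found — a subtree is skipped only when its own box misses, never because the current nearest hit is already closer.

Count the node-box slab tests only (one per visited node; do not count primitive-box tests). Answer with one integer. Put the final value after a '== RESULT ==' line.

Walk:
N0 x:[-3,38] y:[-4,9] z:[-23,16] -> hit [-3,9], descend [4, 5, 14, 15]
  N4 x:[-3,13] y:[1,9] z:[5,16] -> hit [5,9], descend [7, 17]
    N7 x:[-3,8] y:[1,13/3] z:[6,16] -> miss, prune
    N17 x:[1,13] y:[25/3,9] z:[5,9] -> hit [25/3,9] leaf, test {P1(miss), P3(miss)}
  N5 x:[-1,26] y:[0,23/3] z:[-12,0] -> hit [0,0], descend [3, 6, 10, 13]
    N3 x:[21,23] y:[6,23/3] z:[-7,-2] -> miss, prune
    N6 x:[8,14] y:[13/3,7] z:[-9,-1] -> miss, prune
    N10 x:[13,26] y:[0,3] z:[-12,0] -> miss, prune
    N13 x:[-1,3] y:[1/3,8/3] z:[-10,-7] -> miss, prune
  N14 x:[21,38] y:[2,8] z:[9,14] -> miss, prune
  N15 x:[11,32] y:[-4,22/3] z:[-23,-12] -> miss, prune

Visited [0, 4, 7, 17, 5, 3, 6, 10, 13, 14, 15]. Tests: 11 box, 1 leaf. Nearest: miss.

== RESULT ==
11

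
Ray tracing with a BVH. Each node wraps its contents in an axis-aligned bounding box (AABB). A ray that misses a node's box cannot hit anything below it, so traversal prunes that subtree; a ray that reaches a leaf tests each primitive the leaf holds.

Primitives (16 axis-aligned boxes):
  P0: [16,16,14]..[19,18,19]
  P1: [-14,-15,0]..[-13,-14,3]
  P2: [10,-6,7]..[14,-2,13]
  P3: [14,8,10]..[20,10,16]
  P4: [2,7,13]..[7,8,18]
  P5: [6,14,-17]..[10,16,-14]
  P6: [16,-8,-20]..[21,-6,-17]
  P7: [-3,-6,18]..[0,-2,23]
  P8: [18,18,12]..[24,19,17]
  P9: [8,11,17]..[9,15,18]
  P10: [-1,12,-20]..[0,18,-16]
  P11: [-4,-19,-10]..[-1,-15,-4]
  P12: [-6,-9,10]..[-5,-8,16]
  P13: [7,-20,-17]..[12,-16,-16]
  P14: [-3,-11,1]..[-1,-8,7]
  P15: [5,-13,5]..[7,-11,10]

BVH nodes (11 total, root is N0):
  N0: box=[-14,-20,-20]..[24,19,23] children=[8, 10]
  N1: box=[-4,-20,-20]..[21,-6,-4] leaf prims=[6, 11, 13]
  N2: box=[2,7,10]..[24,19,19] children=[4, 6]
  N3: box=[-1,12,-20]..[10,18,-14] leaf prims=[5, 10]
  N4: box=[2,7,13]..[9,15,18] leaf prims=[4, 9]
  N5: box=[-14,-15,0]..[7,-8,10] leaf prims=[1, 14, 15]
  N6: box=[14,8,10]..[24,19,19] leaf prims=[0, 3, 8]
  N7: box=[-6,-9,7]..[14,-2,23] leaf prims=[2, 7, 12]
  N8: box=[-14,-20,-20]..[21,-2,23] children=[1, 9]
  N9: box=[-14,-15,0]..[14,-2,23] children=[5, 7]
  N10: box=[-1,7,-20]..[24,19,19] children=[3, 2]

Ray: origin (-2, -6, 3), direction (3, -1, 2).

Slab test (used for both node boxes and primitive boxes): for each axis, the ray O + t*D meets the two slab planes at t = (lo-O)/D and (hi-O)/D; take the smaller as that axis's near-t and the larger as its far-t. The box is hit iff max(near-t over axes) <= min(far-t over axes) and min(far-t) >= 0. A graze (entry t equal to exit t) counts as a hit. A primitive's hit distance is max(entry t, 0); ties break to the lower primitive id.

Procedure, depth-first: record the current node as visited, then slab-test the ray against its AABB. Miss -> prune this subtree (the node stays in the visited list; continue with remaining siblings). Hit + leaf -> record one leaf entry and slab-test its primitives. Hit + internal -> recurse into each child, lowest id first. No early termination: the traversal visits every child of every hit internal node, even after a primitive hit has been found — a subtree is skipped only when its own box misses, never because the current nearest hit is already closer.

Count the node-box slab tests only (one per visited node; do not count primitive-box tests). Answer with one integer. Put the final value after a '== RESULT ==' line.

Trace the traversal:
N0 x:[-4,26/3] y:[-25,14] z:[-23/2,10] -> hit [-4,26/3], descend [8, 10]
  N8 x:[-4,23/3] y:[-4,14] z:[-23/2,10] -> hit [-4,23/3], descend [1, 9]
    N1 x:[-2/3,23/3] y:[0,14] z:[-23/2,-7/2] -> miss, prune
    N9 x:[-4,16/3] y:[-4,9] z:[-3/2,10] -> hit [-3/2,16/3], descend [5, 7]
      N5 x:[-4,3] y:[2,9] z:[-3/2,7/2] -> hit [2,3] leaf, test {P1(miss), P14(miss), P15(miss)}
      N7 x:[-4/3,16/3] y:[-4,3] z:[2,10] -> hit [2,3] leaf, test {P2(miss), P7(miss), P12(miss)}
  N10 x:[1/3,26/3] y:[-25,-13] z:[-23/2,8] -> miss, prune

Visited [0, 8, 1, 9, 5, 7, 10]. Tests: 7 box, 2 leaf. Nearest: miss.

== RESULT ==
7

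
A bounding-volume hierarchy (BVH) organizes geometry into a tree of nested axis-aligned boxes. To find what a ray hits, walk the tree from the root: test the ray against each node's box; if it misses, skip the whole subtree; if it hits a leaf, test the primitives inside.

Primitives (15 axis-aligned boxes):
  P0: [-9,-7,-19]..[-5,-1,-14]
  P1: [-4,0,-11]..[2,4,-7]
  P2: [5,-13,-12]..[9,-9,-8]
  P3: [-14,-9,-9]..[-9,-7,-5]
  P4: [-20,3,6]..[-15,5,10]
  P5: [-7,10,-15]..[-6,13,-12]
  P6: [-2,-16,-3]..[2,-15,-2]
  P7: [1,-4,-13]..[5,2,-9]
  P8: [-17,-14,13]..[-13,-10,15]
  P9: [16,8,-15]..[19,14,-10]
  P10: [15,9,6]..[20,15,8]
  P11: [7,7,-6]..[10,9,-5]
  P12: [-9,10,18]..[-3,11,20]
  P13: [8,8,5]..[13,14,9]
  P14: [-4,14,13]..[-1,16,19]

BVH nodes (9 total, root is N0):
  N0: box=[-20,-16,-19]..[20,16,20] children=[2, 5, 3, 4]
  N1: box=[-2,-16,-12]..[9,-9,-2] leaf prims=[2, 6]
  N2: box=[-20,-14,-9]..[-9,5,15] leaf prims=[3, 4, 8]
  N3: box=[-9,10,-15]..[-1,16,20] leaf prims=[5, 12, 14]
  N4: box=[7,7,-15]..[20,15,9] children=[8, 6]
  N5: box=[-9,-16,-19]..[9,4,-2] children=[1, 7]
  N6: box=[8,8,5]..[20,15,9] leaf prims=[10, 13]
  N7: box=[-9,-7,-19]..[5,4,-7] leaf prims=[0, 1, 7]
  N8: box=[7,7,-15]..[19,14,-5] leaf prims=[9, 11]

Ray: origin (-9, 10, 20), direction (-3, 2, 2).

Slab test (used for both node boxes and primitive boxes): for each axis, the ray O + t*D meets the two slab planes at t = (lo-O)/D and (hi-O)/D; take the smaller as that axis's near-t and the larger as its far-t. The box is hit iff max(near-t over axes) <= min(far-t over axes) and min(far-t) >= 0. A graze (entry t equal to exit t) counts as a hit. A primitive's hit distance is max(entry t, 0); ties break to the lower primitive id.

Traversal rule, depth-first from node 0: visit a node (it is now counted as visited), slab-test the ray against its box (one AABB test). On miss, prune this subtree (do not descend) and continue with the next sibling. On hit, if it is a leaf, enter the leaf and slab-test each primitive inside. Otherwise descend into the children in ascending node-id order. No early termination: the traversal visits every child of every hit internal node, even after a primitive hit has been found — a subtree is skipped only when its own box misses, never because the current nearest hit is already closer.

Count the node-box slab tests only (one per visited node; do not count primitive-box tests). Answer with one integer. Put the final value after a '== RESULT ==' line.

Traverse from the root:
N0 x:[-29/3,11/3] y:[-13,3] z:[-39/2,0] -> hit [-29/3,0], descend [2, 3, 4, 5]
  N2 x:[0,11/3] y:[-12,-5/2] z:[-29/2,-5/2] -> miss, prune
  N3 x:[-8/3,0] y:[0,3] z:[-35/2,0] -> hit [0,0] leaf, test {P5(miss), P12@t=0, P14(miss)}
  N4 x:[-29/3,-16/3] y:[-3/2,5/2] z:[-35/2,-11/2] -> miss, prune
  N5 x:[-6,0] y:[-13,-3] z:[-39/2,-11] -> miss, prune

Summary -> nodes [0, 2, 3, 4, 5]; box-tests=5; leaf-entries=1; first=P12

== RESULT ==
5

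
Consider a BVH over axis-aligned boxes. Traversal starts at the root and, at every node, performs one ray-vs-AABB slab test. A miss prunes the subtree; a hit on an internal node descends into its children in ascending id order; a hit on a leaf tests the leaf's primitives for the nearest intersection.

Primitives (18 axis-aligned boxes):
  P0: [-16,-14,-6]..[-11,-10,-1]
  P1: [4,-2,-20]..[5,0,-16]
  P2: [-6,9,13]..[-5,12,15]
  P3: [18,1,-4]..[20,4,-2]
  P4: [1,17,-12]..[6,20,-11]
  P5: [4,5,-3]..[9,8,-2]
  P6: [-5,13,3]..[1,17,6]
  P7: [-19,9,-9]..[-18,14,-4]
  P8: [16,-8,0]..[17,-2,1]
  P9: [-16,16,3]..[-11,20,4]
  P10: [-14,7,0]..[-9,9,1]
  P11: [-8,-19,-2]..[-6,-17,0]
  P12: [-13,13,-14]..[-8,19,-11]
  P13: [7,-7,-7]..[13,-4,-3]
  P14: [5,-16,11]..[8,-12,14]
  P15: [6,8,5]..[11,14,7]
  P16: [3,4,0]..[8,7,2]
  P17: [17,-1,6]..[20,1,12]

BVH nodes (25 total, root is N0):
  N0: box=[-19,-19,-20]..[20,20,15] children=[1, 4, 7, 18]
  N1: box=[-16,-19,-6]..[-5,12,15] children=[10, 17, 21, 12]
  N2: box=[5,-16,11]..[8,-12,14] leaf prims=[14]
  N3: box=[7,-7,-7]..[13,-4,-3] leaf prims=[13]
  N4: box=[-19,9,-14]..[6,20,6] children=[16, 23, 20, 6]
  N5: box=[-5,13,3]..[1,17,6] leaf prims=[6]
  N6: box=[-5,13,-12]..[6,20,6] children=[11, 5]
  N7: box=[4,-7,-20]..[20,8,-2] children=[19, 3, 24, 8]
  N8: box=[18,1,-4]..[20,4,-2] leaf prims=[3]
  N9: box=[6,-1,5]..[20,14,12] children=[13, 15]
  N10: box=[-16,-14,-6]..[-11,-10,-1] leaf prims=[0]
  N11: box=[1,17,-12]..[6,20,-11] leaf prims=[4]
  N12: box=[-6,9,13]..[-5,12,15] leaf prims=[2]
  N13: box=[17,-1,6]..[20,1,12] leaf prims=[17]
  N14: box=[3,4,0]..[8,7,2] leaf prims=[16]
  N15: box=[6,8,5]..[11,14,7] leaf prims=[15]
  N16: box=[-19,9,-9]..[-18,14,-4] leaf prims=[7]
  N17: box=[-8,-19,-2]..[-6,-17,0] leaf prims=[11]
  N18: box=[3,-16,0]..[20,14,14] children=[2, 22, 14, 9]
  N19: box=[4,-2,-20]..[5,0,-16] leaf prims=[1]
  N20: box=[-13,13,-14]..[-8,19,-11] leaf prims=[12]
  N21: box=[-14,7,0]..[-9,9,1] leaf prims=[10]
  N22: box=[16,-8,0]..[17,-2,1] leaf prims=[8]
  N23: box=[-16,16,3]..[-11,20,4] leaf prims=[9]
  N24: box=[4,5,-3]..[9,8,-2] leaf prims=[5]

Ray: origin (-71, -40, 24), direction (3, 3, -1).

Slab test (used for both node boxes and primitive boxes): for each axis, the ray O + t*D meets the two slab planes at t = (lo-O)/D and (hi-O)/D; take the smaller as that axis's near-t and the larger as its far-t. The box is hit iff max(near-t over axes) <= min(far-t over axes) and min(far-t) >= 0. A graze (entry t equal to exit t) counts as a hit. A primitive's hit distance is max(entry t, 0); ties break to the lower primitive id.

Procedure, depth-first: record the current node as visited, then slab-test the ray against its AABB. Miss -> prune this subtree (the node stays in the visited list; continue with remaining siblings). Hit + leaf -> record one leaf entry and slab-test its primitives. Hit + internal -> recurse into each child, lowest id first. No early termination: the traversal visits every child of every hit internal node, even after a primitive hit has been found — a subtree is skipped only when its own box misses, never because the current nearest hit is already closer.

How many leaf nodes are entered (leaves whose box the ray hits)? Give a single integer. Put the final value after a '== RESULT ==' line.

Walk:
N0 x:[52/3,91/3] y:[7,20] z:[9,44] -> hit [52/3,20], descend [1, 4, 7, 18]
  N1 x:[55/3,22] y:[7,52/3] z:[9,30] -> miss, prune
  N4 x:[52/3,77/3] y:[49/3,20] z:[18,38] -> hit [18,20], descend [6, 16, 20, 23]
    N6 x:[22,77/3] y:[53/3,20] z:[18,36] -> miss, prune
    N16 x:[52/3,53/3] y:[49/3,18] z:[28,33] -> miss, prune
    N20 x:[58/3,21] y:[53/3,59/3] z:[35,38] -> miss, prune
    N23 x:[55/3,20] y:[56/3,20] z:[20,21] -> hit [20,20] leaf, test {P9@t=20}
  N7 x:[25,91/3] y:[11,16] z:[26,44] -> miss, prune
  N18 x:[74/3,91/3] y:[8,18] z:[10,24] -> miss, prune

order=[0, 1, 4, 6, 16, 20, 23, 7, 18]  |boxes|=9  |leaves|=1  hit=P9

== RESULT ==
1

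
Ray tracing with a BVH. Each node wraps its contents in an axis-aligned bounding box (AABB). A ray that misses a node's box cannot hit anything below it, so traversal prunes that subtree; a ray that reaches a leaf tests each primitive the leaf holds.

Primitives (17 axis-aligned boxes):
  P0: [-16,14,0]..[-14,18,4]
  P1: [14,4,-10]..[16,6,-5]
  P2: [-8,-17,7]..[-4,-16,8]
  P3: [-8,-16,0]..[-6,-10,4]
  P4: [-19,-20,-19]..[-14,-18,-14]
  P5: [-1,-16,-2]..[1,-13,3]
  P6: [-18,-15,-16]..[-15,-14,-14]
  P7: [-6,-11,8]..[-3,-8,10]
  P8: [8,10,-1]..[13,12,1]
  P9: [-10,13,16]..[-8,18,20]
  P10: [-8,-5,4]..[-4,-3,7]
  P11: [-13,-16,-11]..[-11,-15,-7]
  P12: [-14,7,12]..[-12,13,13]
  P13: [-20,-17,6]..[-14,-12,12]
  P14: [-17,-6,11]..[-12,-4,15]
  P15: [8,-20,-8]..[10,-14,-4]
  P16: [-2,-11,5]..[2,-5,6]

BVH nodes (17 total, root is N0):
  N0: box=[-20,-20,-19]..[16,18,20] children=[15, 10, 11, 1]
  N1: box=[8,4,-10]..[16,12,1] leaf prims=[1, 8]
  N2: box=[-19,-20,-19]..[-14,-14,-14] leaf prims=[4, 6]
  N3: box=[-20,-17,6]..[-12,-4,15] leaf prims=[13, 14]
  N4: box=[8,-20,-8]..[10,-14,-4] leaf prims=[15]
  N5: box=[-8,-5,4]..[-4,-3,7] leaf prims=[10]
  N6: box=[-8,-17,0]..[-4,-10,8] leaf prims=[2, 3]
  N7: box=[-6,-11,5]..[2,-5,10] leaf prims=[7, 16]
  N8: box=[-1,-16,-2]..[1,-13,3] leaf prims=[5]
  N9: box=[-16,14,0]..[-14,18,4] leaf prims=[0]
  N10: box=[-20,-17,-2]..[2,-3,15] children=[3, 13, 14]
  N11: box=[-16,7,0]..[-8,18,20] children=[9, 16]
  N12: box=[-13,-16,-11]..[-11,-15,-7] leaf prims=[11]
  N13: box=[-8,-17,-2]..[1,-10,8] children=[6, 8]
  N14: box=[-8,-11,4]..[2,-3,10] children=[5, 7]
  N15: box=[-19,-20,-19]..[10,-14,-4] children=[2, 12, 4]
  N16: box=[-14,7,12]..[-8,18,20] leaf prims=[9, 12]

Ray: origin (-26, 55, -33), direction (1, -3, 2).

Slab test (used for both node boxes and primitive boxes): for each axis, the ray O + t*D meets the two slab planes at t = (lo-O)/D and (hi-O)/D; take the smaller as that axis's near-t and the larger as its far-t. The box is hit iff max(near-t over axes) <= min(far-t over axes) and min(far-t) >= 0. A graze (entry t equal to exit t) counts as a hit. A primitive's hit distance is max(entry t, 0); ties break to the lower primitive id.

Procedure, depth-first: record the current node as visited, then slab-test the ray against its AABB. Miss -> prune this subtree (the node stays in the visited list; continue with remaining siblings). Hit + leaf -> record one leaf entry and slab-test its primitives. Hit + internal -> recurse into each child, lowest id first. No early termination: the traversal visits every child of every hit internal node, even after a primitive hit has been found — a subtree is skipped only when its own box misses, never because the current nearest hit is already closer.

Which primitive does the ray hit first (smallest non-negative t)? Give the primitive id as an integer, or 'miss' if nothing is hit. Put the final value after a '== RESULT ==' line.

Walk:
N0 x:[6,42] y:[37/3,25] z:[7,53/2] -> hit [37/3,25], descend [1, 10, 11, 15]
  N1 x:[34,42] y:[43/3,17] z:[23/2,17] -> miss, prune
  N10 x:[6,28] y:[58/3,24] z:[31/2,24] -> hit [58/3,24], descend [3, 13, 14]
    N3 x:[6,14] y:[59/3,24] z:[39/2,24] -> miss, prune
    N13 x:[18,27] y:[65/3,24] z:[31/2,41/2] -> miss, prune
    N14 x:[18,28] y:[58/3,22] z:[37/2,43/2] -> hit [58/3,43/2], descend [5, 7]
      N5 x:[18,22] y:[58/3,20] z:[37/2,20] -> hit [58/3,20] leaf, test {P10@t=58/3}
      N7 x:[20,28] y:[20,22] z:[19,43/2] -> hit [20,43/2] leaf, test {P7@t=21, P16(miss)}
  N11 x:[10,18] y:[37/3,16] z:[33/2,53/2] -> miss, prune
  N15 x:[7,36] y:[23,25] z:[7,29/2] -> miss, prune

order=[0, 1, 10, 3, 13, 14, 5, 7, 11, 15]  |boxes|=10  |leaves|=2  hit=P10

== RESULT ==
10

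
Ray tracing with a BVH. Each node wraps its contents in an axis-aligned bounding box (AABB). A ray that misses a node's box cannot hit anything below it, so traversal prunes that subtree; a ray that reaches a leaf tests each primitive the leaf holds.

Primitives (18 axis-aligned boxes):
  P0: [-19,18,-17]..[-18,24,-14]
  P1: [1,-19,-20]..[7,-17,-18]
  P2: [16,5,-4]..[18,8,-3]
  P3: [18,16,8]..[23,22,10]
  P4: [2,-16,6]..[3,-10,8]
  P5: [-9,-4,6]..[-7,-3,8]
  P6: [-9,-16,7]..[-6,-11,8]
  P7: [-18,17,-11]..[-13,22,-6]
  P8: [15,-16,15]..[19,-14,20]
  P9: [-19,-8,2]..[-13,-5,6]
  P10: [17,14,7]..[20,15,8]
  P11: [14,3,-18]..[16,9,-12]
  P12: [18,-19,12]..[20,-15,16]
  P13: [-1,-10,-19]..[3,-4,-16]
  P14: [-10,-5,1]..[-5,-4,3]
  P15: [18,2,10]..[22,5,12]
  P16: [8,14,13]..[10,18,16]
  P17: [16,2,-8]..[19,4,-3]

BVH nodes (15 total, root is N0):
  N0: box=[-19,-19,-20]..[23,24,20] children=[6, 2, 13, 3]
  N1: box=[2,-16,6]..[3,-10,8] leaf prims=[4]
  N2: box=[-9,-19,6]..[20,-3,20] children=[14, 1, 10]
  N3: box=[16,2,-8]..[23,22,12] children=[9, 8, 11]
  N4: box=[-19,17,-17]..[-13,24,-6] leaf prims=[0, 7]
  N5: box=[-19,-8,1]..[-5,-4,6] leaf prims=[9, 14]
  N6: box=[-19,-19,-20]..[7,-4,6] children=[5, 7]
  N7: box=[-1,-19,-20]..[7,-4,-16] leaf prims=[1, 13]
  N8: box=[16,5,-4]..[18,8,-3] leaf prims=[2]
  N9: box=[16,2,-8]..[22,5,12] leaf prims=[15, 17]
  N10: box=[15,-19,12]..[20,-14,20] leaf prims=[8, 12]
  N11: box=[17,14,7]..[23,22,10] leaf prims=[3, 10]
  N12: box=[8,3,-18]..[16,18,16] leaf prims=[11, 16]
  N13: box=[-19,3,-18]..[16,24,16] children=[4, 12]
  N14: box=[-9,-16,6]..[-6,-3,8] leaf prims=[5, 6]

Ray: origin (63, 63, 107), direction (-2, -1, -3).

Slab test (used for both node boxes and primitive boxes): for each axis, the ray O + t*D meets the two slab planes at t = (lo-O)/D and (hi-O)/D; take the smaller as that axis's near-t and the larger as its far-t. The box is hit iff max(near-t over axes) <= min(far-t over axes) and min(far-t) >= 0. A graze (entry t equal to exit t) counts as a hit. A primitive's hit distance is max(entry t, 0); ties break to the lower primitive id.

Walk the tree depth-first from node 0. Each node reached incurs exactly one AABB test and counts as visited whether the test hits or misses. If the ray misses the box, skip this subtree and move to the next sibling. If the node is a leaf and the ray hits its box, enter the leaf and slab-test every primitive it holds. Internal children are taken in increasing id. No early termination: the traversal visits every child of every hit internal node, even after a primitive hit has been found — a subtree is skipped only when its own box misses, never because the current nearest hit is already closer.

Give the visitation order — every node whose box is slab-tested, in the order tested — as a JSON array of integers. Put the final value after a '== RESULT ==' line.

Walk:
N0 x:[20,41] y:[39,82] z:[29,127/3] -> hit [39,41], descend [2, 3, 6, 13]
  N2 x:[43/2,36] y:[66,82] z:[29,101/3] -> miss, prune
  N3 x:[20,47/2] y:[41,61] z:[95/3,115/3] -> miss, prune
  N6 x:[28,41] y:[67,82] z:[101/3,127/3] -> miss, prune
  N13 x:[47/2,41] y:[39,60] z:[91/3,125/3] -> hit [39,41], descend [4, 12]
    N4 x:[38,41] y:[39,46] z:[113/3,124/3] -> hit [39,41] leaf, test {P0@t=81/2, P7(miss)}
    N12 x:[47/2,55/2] y:[45,60] z:[91/3,125/3] -> miss, prune

Visited [0, 2, 3, 6, 13, 4, 12]. Tests: 7 box, 1 leaf. Nearest: P0.

== RESULT ==
[0, 2, 3, 6, 13, 4, 12]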